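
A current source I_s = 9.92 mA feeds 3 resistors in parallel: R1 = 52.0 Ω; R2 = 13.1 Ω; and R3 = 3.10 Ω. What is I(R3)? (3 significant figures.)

I ≈ 7.65 mA

Conductances: ΣG = 1/52.0 + 1/13.1 + 1/3.10 = 0.4181 (1/Ω).
By the current-divider rule, I = I_s · G_k/ΣG = 9.92 × 0.7715 = 7.653 mA.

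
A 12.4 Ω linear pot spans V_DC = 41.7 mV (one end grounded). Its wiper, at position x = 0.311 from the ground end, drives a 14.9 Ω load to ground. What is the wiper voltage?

V_out ≈ 11.0 mV

The pot divides into 8.544 Ω above the wiper and 3.856 Ω below.
R_L loads the lower segment: effective lower R = 3.064 Ω.
Then V_out = V_DC · 3.064/(8.544 + 3.064) = 11.01 mV.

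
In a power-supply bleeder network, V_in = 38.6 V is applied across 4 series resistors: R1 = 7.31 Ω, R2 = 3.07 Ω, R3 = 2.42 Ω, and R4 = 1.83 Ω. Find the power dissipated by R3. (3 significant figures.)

P ≈ 16.8 W

ΣR = 14.63 Ω → I = 38.6/14.63 = 2.638 A.
V(R3) = I·R = 6.385 V; P = V·I = 6.385 × 2.638 = 16.85 W.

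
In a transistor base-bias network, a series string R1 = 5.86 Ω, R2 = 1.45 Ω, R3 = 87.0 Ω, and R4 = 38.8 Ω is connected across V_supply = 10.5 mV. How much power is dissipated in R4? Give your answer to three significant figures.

P ≈ 0.241 µW

The common current is I = 10.5/133.1 = 0.07888 mA.
P(R4) = I²·R4 = (0.07888)² × 38.8 = 0.2414 µW.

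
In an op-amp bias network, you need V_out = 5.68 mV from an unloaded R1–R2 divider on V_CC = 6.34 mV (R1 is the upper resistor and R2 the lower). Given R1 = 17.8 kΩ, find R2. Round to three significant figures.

R2 ≈ 153 kΩ

The divider ratio is R2/(R1+R2) = 5.68/6.34 = 0.8959.
So R2 = R1 · V_out/(V_CC − V_out) = 17.8 × 5.68/(6.34 − 5.68) = 17.8 × 8.606 = 153.2 kΩ.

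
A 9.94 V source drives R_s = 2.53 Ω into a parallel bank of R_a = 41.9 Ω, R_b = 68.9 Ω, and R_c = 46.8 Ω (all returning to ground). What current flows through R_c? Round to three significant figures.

I ≈ 0.185 A

Equivalent of the parallel group: R_p = 16.74 Ω.
Node voltage V_A = V_CC · R_p/(R_s + R_p) = 9.94 × 0.8687 = 8.635 V.
I(R_c) = V_A / R_c = 8.635/46.8 = 0.1845 A.
(Check via current divider: I_total = 0.5159 A; share G_k/ΣG = 0.3576 → same result.)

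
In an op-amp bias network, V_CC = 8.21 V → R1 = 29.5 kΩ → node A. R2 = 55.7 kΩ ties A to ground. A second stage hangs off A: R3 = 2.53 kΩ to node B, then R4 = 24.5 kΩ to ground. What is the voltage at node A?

V_A ≈ 3.13 V

Looking into the second stage from A: R3 + R4 = 27.03 kΩ appears in parallel with R2.
Effective lower resistance at A: R2 ‖ 27.03 = 18.20 kΩ.
So V_A = 8.21 × 0.3815 = 3.132 V.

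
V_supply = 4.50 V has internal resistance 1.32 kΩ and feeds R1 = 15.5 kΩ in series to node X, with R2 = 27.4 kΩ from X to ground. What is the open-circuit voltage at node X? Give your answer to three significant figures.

R1' = 1.32 + 15.5 = 16.82 kΩ (source resistance + R1).
With X open, the divider is unloaded: V_th = 4.50 × 27.4/44.22 = 2.788 V.

V_th ≈ 2.79 V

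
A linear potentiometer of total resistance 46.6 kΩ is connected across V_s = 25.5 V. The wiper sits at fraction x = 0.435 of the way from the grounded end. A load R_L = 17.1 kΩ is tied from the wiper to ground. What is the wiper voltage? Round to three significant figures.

Lower segment x·R_p = 20.27 kΩ; upper segment (1−x)·R_p = 26.33 kΩ.
(x·R_p) ‖ R_L = 9.275 kΩ.
Then V_out = V_s · 9.275/(26.33 + 9.275) = 6.643 V.

V_out ≈ 6.64 V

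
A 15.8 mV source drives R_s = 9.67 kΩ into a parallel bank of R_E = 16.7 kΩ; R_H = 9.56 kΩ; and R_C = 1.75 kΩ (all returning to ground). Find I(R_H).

Equivalent of the parallel group: R_p = 1.359 kΩ.
Node voltage V_A = V_CC · R_p/(R_s + R_p) = 15.8 × 0.1232 = 1.947 mV.
Branch current I = V_A/R_H = 1.947/9.56 = 0.2036 µA.

I ≈ 0.204 µA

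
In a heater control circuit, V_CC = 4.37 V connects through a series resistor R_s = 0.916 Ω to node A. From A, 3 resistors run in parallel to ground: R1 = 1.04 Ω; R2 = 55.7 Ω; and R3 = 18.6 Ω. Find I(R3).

Equivalent of the parallel group: R_p = 0.9678 Ω.
Node voltage V_A = V_CC · R_p/(R_s + R_p) = 4.37 × 0.5138 = 2.245 V.
Branch current I = V_A/R3 = 2.245/18.6 = 0.1207 A.

I ≈ 0.121 A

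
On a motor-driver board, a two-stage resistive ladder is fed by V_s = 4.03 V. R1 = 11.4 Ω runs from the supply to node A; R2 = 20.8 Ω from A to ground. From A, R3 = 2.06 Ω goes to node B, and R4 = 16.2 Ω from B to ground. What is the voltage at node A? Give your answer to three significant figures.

V_A ≈ 1.86 V

The second stage (R3 + R4 = 18.26 Ω) loads node A in parallel with R2.
R2 ‖ (R3+R4) = 9.724 Ω.
V_A = 4.03 × 9.724/(11.4 + 9.724) = 1.855 V.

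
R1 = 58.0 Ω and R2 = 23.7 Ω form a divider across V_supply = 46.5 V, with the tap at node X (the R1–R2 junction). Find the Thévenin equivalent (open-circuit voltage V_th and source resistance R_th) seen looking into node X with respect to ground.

Open-circuit (no load on X): V_th = V_supply · R2/(R1 + R2) = 46.5 × 23.7/(58.00 + 23.7) = 13.49 V.
Looking into X with the source shorted: R_th = R1·R2/(R1+R2) = 58.00 × 23.7/81.70 = 16.82 Ω.

V_th ≈ 13.5 V, R_th ≈ 16.8 Ω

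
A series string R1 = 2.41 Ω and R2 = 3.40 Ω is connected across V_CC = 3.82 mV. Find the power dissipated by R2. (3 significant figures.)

P ≈ 1.47 µW

Series current I = V_CC/ΣR = 3.82/5.810 = 0.6575 mA.
V(R2) = I·R = 2.235 mV; P = V·I = 2.235 × 0.6575 = 1.470 µW.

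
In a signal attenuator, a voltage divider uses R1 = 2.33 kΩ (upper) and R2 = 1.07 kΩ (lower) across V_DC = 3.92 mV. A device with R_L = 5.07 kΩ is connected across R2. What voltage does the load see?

V_out ≈ 1.08 mV

R2 ‖ R_L = (1.07 × 5.07)/(1.07 + 5.07) = 0.8835 kΩ.
Voltage divider with the loaded lower leg: V_out = 3.92 × 0.8835/(2.33 + 0.8835) = 3.92 × 0.2749 = 1.078 mV.
(Unloaded it would be 1.23 mV; the load pulls it down.)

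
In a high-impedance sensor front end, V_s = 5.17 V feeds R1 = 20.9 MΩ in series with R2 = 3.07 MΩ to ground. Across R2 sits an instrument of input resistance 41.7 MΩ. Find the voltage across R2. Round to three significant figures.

V_out ≈ 0.622 V

R2 ‖ R_L = (3.07 × 41.7)/(3.07 + 41.7) = 2.859 MΩ.
Voltage divider with the loaded lower leg: V_out = 5.17 × 2.859/(20.9 + 2.859) = 5.17 × 0.1204 = 0.6222 V.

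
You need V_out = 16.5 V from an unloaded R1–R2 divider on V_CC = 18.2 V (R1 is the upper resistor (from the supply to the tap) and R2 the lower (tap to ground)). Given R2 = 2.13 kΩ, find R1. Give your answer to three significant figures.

R1 ≈ 0.219 kΩ

Required fraction k = V_out/V_CC = 0.9066.
So R1 = R2 · (V_CC/V_out − 1) = 2.13 × (18.2/16.5 − 1) = 2.13 × 0.1030 = 0.2195 kΩ.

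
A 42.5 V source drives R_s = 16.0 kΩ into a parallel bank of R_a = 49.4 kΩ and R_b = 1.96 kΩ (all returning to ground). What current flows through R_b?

Parallel bank: R_p = 1/(1/49.4 + 1/1.96) = 1.885 kΩ.
V_A by voltage divider: V_A = 42.5 × 1.885/(16.0 + 1.885) = 4.480 V.
Branch current I = V_A/R_b = 4.480/1.96 = 2.286 mA.
(Check via current divider: I_total = 2.376 mA; share G_k/ΣG = 0.9618 → same result.)

I ≈ 2.29 mA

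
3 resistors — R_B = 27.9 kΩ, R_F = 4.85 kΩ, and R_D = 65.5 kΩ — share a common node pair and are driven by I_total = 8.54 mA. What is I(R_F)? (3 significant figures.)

I ≈ 6.84 mA

ΣG = 1/27.9 + 1/4.85 + 1/65.5 = 0.2573.
By the current-divider rule, I = I_total · G_k/ΣG = 8.54 × 0.8014 = 6.844 mA.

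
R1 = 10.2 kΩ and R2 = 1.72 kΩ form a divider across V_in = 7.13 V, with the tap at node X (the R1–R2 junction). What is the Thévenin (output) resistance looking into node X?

R_th ≈ 1.47 kΩ

Looking into X with the source shorted: R_th = R1·R2/(R1+R2) = 10.20 × 1.72/11.92 = 1.472 kΩ.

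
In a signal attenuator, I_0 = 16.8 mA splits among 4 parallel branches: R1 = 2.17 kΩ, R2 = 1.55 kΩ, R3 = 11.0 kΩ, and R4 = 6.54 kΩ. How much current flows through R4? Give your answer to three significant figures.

Conductances: ΣG = 1/2.17 + 1/1.55 + 1/11.0 + 1/6.54 = 1.350 (1/kΩ).
Current divider: I(R4) = I_0 · G_k/ΣG = 16.8 × (0.1529/1.350) = 16.8 × 0.1133 = 1.903 mA.

I ≈ 1.90 mA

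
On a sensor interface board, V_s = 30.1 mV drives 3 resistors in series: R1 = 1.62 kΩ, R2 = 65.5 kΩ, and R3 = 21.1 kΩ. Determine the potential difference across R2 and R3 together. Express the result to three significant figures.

Total series resistance ΣR = 1.62 + 65.5 + 21.1 = 88.22 kΩ.
R_{R2..R3} = 65.5 + 21.1 = 86.60 kΩ.
V = V_s · R/ΣR = 30.1 × 0.9816 = 29.55 mV.

V ≈ 29.5 mV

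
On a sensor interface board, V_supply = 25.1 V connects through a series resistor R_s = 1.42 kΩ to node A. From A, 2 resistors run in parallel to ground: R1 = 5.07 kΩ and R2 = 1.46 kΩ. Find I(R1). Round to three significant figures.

I ≈ 2.20 mA

Equivalent of the parallel group: R_p = 1.134 kΩ.
V_A = 25.1 × 1.134/2.554 = 11.14 V.
Branch current I = V_A/R1 = 11.14/5.07 = 2.198 mA.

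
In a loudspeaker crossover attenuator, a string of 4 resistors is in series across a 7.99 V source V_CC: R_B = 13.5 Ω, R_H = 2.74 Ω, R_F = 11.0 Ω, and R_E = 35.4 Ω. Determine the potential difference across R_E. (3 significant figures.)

Series total: ΣR = 13.5 + 2.74 + 11.0 + 35.4 = 62.64 Ω.
By the voltage-divider rule, V = 7.99 × 35.40/62.64 = 4.515 V.

V ≈ 4.52 V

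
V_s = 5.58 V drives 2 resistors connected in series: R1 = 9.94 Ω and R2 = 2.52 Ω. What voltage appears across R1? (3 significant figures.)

Total series resistance ΣR = 9.94 + 2.52 = 12.46 Ω.
By the voltage-divider rule, V = 5.58 × 9.940/12.46 = 4.451 V.

V ≈ 4.45 V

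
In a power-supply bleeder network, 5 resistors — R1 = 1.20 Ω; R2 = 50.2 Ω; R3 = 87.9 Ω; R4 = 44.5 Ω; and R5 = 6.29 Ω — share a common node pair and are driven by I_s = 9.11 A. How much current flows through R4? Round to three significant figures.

I ≈ 0.196 A

ΣG = 1/1.20 + 1/50.2 + 1/87.9 + 1/44.5 + 1/6.29 = 1.046.
By the current-divider rule, I = I_s · G_k/ΣG = 9.11 × 0.02148 = 0.1957 A.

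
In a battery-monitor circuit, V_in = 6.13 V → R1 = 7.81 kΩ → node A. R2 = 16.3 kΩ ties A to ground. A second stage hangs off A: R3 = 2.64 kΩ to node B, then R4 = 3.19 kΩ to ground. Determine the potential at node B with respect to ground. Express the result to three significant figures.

V_B ≈ 1.19 V

Looking into the second stage from A: R3 + R4 = 5.830 kΩ appears in parallel with R2.
Effective lower resistance at A: R2 ‖ 5.830 = 4.294 kΩ.
V_A = 6.13 × 4.294/(7.81 + 4.294) = 2.175 V.
Then the unloaded second divider: V_B = V_A × R4/(R3+R4) = 2.175 × 0.5472 = 1.190 V.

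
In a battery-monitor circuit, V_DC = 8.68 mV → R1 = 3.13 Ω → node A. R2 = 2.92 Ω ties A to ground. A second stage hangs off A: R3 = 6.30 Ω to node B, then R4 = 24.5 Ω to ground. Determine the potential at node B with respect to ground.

V_B ≈ 3.18 mV

Node A sees R2 in parallel with the series input of stage 2, R3 + R4 = 30.80 Ω.
R2 ‖ (R3+R4) = 2.667 Ω.
So V_A = 8.68 × 0.4601 = 3.993 mV.
Stage 2 is unloaded, so V_B = V_A · R4/(R3+R4) = 3.993 × 24.5/30.80 = 3.177 mV.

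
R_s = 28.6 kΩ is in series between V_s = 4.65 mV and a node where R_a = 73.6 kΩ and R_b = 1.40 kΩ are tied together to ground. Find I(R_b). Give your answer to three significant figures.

I ≈ 0.152 µA

Parallel bank: R_p = 1/(1/73.6 + 1/1.40) = 1.374 kΩ.
V_A by voltage divider: V_A = 4.65 × 1.374/(28.6 + 1.374) = 0.2131 mV.
Branch current I = V_A/R_b = 0.2131/1.40 = 0.1522 µA.
(Check via current divider: I_total = 0.1551 µA; share G_k/ΣG = 0.9813 → same result.)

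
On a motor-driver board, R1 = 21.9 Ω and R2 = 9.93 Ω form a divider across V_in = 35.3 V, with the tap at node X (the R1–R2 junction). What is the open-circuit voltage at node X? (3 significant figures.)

With X open, the divider is unloaded: V_th = 35.3 × 9.93/31.83 = 11.01 V.

V_th ≈ 11.0 V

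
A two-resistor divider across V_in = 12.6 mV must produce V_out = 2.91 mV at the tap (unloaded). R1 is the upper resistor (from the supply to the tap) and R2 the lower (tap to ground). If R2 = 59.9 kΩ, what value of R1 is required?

R1 ≈ 199 kΩ

Required fraction k = V_out/V_in = 0.2310.
Rearranging, R1 = R2·(1−k)/k = 59.9 × 3.330 = 199.5 kΩ.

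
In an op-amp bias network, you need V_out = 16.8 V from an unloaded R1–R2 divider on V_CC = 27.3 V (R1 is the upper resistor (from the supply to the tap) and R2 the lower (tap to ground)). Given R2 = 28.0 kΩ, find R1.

V_out/V_CC = R2/(R1+R2) = 0.6154.
Rearranging, R1 = R2·(1−k)/k = 28.0 × 0.6250 = 17.50 kΩ.

R1 ≈ 17.5 kΩ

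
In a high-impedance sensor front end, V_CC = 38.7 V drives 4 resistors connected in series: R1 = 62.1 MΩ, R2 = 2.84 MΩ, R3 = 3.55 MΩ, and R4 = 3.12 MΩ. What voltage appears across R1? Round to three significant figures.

Series total: ΣR = 62.1 + 2.84 + 3.55 + 3.12 = 71.61 MΩ.
Voltage divider: V = V_CC · (62.10 / 71.61) = 38.7 × 0.8672 = 33.56 V.

V ≈ 33.6 V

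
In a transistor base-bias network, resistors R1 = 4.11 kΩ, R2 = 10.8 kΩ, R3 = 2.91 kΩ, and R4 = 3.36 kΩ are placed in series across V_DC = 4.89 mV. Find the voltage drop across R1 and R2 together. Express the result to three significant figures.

V ≈ 3.44 mV

ΣR = 4.11 + 10.8 + 2.91 + 3.36 = 21.18 kΩ.
R_{R1..R2} = 4.11 + 10.8 = 14.91 kΩ.
By the voltage-divider rule, V = 4.89 × 14.91/21.18 = 3.442 mV.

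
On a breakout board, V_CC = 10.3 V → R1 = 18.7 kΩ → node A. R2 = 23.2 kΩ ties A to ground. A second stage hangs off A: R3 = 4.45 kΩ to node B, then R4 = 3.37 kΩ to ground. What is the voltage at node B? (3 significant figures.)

The second stage (R3 + R4 = 7.820 kΩ) loads node A in parallel with R2.
R2 ‖ (R3+R4) = 5.849 kΩ.
First divider: V_A = V_CC · 5.849/(18.7 + 5.849) = 2.454 V.
V_B = V_A × 0.4309 = 1.058 V.

V_B ≈ 1.06 V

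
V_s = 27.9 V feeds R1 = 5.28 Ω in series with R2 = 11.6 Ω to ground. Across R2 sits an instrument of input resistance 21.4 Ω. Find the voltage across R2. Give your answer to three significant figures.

V_out ≈ 16.4 V

First combine the lower leg with the load: R2 ‖ R_L = 7.522 Ω.
Then V_out = V_s · R2'/(R1 + R2') = 27.9 × 7.522/12.80 = 16.39 V.
(Unloaded it would be 19.2 V; the load pulls it down.)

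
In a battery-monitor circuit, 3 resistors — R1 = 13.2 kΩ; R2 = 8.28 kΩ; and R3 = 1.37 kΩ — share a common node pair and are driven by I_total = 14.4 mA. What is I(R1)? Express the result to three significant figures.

I ≈ 1.18 mA

Total conductance ΣG = 1/13.2 + 1/8.28 + 1/1.37 = 0.9265 (units of 1/kΩ).
By the current-divider rule, I = I_total · G_k/ΣG = 14.4 × 0.08177 = 1.178 mA.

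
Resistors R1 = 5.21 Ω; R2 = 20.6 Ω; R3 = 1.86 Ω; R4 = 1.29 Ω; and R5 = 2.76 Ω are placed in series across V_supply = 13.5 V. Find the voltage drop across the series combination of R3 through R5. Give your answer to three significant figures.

V ≈ 2.52 V

Total series resistance ΣR = 5.21 + 20.6 + 1.86 + 1.29 + 2.76 = 31.72 Ω.
R_{R3..R5} = 1.86 + 1.29 + 2.76 = 5.910 Ω.
Voltage divider: V = V_supply · (5.910 / 31.72) = 13.5 × 0.1863 = 2.515 V.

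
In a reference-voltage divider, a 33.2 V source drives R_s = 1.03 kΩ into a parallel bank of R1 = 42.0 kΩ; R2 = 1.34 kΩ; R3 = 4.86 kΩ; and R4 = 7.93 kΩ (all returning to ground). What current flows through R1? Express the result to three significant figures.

I ≈ 0.370 mA

Parallel bank: R_p = 1/(1/42.0 + 1/1.34 + 1/4.86 + 1/7.93) = 0.9075 kΩ.
Node voltage V_A = V_DC · R_p/(R_s + R_p) = 33.2 × 0.4684 = 15.55 V.
Branch current I = V_A/R1 = 15.55/42.0 = 0.3702 mA.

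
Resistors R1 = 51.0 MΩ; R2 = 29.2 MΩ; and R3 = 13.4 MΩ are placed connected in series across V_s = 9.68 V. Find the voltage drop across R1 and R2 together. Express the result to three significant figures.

Total series resistance ΣR = 51.0 + 29.2 + 13.4 = 93.60 MΩ.
R_{R1..R2} = 51.0 + 29.2 = 80.20 MΩ.
By the voltage-divider rule, V = 9.68 × 80.20/93.60 = 8.294 V.

V ≈ 8.29 V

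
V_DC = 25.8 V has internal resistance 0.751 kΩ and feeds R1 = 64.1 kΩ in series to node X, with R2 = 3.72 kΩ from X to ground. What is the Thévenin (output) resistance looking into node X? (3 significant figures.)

R_th ≈ 3.52 kΩ

R1' = 0.751 + 64.1 = 64.85 kΩ (source resistance + R1).
Zeroing V_DC shorts the top of R1' to ground, so R_th = R1' ‖ R2 = 3.518 kΩ.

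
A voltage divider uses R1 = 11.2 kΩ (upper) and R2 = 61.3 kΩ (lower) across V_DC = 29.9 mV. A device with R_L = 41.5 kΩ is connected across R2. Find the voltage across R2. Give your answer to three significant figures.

V_out ≈ 20.6 mV

First combine the lower leg with the load: R2 ‖ R_L = 24.75 kΩ.
Then V_out = V_DC · R2'/(R1 + R2') = 29.9 × 24.75/35.95 = 20.58 mV.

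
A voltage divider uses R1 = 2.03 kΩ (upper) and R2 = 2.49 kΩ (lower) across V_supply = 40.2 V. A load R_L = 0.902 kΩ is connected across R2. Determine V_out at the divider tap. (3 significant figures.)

V_out ≈ 9.89 V

R2 ‖ R_L = (2.49 × 0.902)/(2.49 + 0.902) = 0.6621 kΩ.
Then V_out = V_supply · R2'/(R1 + R2') = 40.2 × 0.6621/2.692 = 9.887 V.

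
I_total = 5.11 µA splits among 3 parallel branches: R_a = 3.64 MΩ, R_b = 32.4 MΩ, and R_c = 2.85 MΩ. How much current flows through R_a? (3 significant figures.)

I ≈ 2.14 µA

ΣG = 1/3.64 + 1/32.4 + 1/2.85 = 0.6565.
R_a takes the fraction G_k/ΣG = 0.2747/0.6565 = 0.4185, so I = 5.11 × 0.4185 = 2.138 µA.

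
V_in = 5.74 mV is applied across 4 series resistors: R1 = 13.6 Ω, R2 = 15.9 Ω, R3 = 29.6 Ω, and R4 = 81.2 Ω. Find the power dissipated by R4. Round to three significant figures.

The common current is I = 5.74/140.3 = 0.04091 mA.
P(R4) = I²·R4 = (0.04091)² × 81.2 = 0.1359 µW.

P ≈ 0.136 µW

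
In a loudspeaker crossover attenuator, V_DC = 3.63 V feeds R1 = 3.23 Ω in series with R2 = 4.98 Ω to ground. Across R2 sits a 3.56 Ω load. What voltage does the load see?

V_out ≈ 1.42 V

The load sits in parallel with R2, giving an effective lower resistance R2' = R2·R_L/(R2+R_L) = 2.076 Ω.
Then V_out = V_DC · R2'/(R1 + R2') = 3.63 × 2.076/5.306 = 1.420 V.
(Unloaded it would be 2.20 V; the load pulls it down.)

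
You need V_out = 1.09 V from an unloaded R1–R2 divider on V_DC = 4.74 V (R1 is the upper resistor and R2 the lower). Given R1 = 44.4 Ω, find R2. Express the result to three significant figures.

The divider ratio is R2/(R1+R2) = 1.09/4.74 = 0.2300.
R2 = R1 · 0.2300/(1 − 0.2300) = 13.26 Ω.

R2 ≈ 13.3 Ω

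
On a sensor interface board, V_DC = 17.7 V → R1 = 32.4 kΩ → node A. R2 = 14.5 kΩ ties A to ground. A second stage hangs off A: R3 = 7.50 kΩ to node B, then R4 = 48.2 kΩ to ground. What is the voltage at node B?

V_B ≈ 4.01 V

Node A sees R2 in parallel with the series input of stage 2, R3 + R4 = 55.70 kΩ.
R2 ‖ (R3+R4) = 11.50 kΩ.
V_A = 17.7 × 11.50/(32.4 + 11.50) = 4.638 V.
Then the unloaded second divider: V_B = V_A × R4/(R3+R4) = 4.638 × 0.8654 = 4.014 V.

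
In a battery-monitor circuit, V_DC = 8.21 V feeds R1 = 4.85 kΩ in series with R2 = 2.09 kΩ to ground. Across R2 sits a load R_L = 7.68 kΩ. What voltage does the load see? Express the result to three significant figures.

V_out ≈ 2.08 V

R2 ‖ R_L = (2.09 × 7.68)/(2.09 + 7.68) = 1.643 kΩ.
Voltage divider with the loaded lower leg: V_out = 8.21 × 1.643/(4.85 + 1.643) = 8.21 × 0.2530 = 2.077 V.
(Unloaded it would be 2.47 V; the load pulls it down.)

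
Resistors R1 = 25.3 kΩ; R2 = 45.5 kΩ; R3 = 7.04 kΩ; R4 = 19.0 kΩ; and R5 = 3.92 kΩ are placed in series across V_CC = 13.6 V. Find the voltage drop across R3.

V ≈ 0.950 V

ΣR = 25.3 + 45.5 + 7.04 + 19.0 + 3.92 = 100.8 kΩ.
Voltage divider: V = V_CC · (7.040 / 100.8) = 13.6 × 0.06987 = 0.9502 V.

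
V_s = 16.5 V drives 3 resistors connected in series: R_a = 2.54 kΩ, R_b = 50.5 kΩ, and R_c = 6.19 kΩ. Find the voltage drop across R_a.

Series total: ΣR = 2.54 + 50.5 + 6.19 = 59.23 kΩ.
By the voltage-divider rule, V = 16.5 × 2.540/59.23 = 0.7076 V.

V ≈ 0.708 V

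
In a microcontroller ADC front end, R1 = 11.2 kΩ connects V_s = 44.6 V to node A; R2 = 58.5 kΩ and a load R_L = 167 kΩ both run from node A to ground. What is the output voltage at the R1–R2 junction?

V_out ≈ 35.4 V

The load sits in parallel with R2, giving an effective lower resistance R2' = R2·R_L/(R2+R_L) = 43.32 kΩ.
Now apply the divider: V_out = 44.6 × 0.7946 = 35.44 V.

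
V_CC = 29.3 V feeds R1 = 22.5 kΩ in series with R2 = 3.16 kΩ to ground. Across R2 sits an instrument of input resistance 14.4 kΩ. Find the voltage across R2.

R2 ‖ R_L = (3.16 × 14.4)/(3.16 + 14.4) = 2.591 kΩ.
Voltage divider with the loaded lower leg: V_out = 29.3 × 2.591/(22.5 + 2.591) = 29.3 × 0.1033 = 3.026 V.

V_out ≈ 3.03 V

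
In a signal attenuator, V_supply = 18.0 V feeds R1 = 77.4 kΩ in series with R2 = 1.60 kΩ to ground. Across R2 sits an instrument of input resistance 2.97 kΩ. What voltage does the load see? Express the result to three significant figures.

V_out ≈ 0.239 V

First combine the lower leg with the load: R2 ‖ R_L = 1.040 kΩ.
Now apply the divider: V_out = 18.0 × 0.01326 = 0.2386 V.
(Unloaded it would be 0.365 V; the load pulls it down.)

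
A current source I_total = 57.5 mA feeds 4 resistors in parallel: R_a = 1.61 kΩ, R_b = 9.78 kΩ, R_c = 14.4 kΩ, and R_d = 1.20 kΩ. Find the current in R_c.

ΣG = 1/1.61 + 1/9.78 + 1/14.4 + 1/1.20 = 1.626.
R_c takes the fraction G_k/ΣG = 0.06944/1.626 = 0.04270, so I = 57.5 × 0.04270 = 2.456 mA.

I ≈ 2.46 mA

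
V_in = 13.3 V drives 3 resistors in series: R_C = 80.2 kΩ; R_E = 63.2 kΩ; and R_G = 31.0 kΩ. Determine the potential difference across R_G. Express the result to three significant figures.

Total series resistance ΣR = 80.2 + 63.2 + 31.0 = 174.4 kΩ.
V = V_in · R/ΣR = 13.3 × 0.1778 = 2.364 V.

V ≈ 2.36 V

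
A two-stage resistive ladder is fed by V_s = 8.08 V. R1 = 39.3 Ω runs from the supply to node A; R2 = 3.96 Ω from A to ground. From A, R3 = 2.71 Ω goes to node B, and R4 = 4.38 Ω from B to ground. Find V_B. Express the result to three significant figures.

V_B ≈ 0.303 V

Node A sees R2 in parallel with the series input of stage 2, R3 + R4 = 7.090 Ω.
R2 ‖ (R3+R4) = 2.541 Ω.
So V_A = 8.08 × 0.06073 = 0.4907 V.
V_B = V_A × 0.6178 = 0.3031 V.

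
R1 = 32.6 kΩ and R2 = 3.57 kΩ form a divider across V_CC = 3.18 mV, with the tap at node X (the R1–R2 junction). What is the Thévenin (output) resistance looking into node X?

With V_CC suppressed (replaced by a short), R_th = R1 ‖ R2 = (32.60 × 3.57)/(32.60 + 3.57) = 3.218 kΩ.

R_th ≈ 3.22 kΩ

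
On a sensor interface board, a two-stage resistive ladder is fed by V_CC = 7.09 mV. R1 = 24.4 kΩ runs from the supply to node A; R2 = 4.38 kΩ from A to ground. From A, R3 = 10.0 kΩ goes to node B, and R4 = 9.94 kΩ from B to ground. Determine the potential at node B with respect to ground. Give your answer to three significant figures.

Looking into the second stage from A: R3 + R4 = 19.94 kΩ appears in parallel with R2.
Effective lower resistance at A: R2 ‖ 19.94 = 3.591 kΩ.
V_A = 7.09 × 3.591/(24.4 + 3.591) = 0.9096 mV.
V_B = V_A × 0.4985 = 0.4534 mV.

V_B ≈ 0.453 mV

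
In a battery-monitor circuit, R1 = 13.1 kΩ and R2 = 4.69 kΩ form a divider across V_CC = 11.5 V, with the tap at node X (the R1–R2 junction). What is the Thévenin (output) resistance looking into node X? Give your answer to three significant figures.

Zeroing V_CC shorts the top of R1 to ground, so R_th = R1 ‖ R2 = 3.454 kΩ.

R_th ≈ 3.45 kΩ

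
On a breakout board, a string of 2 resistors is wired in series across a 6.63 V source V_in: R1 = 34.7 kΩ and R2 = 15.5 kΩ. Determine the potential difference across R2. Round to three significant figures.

V ≈ 2.05 V

Total series resistance ΣR = 34.7 + 15.5 = 50.20 kΩ.
By the voltage-divider rule, V = 6.63 × 15.50/50.20 = 2.047 V.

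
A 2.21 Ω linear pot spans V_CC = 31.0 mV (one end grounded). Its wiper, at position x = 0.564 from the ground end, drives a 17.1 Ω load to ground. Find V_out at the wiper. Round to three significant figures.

The pot divides into 0.9636 Ω above the wiper and 1.246 Ω below.
Lower segment in parallel with the load: 1.246 ‖ 17.1 = 1.162 Ω.
Then V_out = V_CC · 1.162/(0.9636 + 1.162) = 16.95 mV.

V_out ≈ 16.9 mV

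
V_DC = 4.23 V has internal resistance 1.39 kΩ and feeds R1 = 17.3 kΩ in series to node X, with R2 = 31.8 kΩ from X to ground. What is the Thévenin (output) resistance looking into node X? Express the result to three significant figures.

R_th ≈ 11.8 kΩ

R1' = 1.39 + 17.3 = 18.69 kΩ (source resistance + R1).
Zeroing V_DC shorts the top of R1' to ground, so R_th = R1' ‖ R2 = 11.77 kΩ.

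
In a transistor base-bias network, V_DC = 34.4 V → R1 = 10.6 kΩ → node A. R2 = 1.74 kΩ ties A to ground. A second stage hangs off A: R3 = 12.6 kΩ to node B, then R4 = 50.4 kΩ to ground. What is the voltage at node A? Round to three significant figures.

Node A sees R2 in parallel with the series input of stage 2, R3 + R4 = 63.00 kΩ.
R2 ‖ (R3+R4) = 1.693 kΩ.
V_A = 34.4 × 1.693/(10.6 + 1.693) = 4.738 V.

V_A ≈ 4.74 V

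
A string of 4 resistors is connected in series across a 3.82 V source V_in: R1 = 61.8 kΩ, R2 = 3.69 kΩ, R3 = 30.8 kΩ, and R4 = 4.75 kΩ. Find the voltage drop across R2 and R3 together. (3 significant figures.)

Series total: ΣR = 61.8 + 3.69 + 30.8 + 4.75 = 101.0 kΩ.
R_{R2..R3} = 3.69 + 30.8 = 34.49 kΩ.
Voltage divider: V = V_in · (34.49 / 101.0) = 3.82 × 0.3413 = 1.304 V.

V ≈ 1.30 V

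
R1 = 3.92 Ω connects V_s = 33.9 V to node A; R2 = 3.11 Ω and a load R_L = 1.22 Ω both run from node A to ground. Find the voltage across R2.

R2 ‖ R_L = (3.11 × 1.22)/(3.11 + 1.22) = 0.8763 Ω.
Voltage divider with the loaded lower leg: V_out = 33.9 × 0.8763/(3.92 + 0.8763) = 33.9 × 0.1827 = 6.193 V.
(Unloaded it would be 15.0 V; the load pulls it down.)

V_out ≈ 6.19 V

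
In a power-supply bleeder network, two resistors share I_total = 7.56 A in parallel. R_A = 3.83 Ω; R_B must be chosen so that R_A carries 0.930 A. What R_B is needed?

R_B ≈ 0.537 Ω

In a two-way split, I_A/I_total = R_B/(R_A + R_B).
With f = 0.1230, R_B = R_A · f/(1−f) = 3.83 × 0.1403 = 0.5372 Ω.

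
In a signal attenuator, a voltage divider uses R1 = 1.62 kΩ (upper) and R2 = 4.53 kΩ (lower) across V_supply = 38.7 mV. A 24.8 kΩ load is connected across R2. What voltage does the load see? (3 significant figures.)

V_out ≈ 27.2 mV

R2 ‖ R_L = (4.53 × 24.8)/(4.53 + 24.8) = 3.830 kΩ.
Now apply the divider: V_out = 38.7 × 0.7028 = 27.20 mV.
(Unloaded it would be 28.5 mV; the load pulls it down.)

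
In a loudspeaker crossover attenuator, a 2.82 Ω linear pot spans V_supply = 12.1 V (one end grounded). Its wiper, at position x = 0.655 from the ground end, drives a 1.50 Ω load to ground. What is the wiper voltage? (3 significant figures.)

V_out ≈ 5.56 V

Lower segment x·R_p = 1.847 Ω; upper segment (1−x)·R_p = 0.9729 Ω.
Lower segment in parallel with the load: 1.847 ‖ 1.50 = 0.8278 Ω.
V_out = 12.1 × 0.8278/(0.9729 + 0.8278) = 5.562 V.
(Unloaded: V_out = x·V_supply = 7.93 V.)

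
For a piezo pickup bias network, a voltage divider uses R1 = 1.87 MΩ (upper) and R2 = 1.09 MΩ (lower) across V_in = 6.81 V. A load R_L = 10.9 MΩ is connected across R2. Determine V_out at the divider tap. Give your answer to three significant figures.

V_out ≈ 2.36 V

R2 ‖ R_L = (1.09 × 10.9)/(1.09 + 10.9) = 0.9909 MΩ.
Voltage divider with the loaded lower leg: V_out = 6.81 × 0.9909/(1.87 + 0.9909) = 6.81 × 0.3464 = 2.359 V.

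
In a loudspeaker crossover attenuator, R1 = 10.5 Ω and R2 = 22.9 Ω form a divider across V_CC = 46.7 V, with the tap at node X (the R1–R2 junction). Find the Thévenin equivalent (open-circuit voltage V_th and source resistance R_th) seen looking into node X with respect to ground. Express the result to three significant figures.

V_th ≈ 32.0 V, R_th ≈ 7.20 Ω

Open-circuit (no load on X): V_th = V_CC · R2/(R1 + R2) = 46.7 × 22.9/(10.50 + 22.9) = 32.02 V.
With V_CC suppressed (replaced by a short), R_th = R1 ‖ R2 = (10.50 × 22.9)/(10.50 + 22.9) = 7.199 Ω.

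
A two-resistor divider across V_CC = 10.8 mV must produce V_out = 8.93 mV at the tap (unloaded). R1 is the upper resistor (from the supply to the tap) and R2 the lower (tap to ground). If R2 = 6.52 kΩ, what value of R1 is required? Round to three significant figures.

R1 ≈ 1.37 kΩ

Required fraction k = V_out/V_CC = 0.8269.
Rearranging, R1 = R2·(1−k)/k = 6.52 × 0.2094 = 1.365 kΩ.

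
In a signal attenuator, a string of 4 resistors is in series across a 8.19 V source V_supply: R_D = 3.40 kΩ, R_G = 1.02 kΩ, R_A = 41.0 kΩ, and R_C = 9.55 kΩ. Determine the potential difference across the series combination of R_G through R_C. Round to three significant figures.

V ≈ 7.68 V

Series total: ΣR = 3.40 + 1.02 + 41.0 + 9.55 = 54.97 kΩ.
R_{R_G..R_C} = 1.02 + 41.0 + 9.55 = 51.57 kΩ.
V = V_supply · R/ΣR = 8.19 × 0.9381 = 7.683 V.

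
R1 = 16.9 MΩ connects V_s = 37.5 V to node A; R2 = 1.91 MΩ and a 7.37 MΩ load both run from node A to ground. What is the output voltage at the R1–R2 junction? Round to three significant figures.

R2 ‖ R_L = (1.91 × 7.37)/(1.91 + 7.37) = 1.517 MΩ.
Voltage divider with the loaded lower leg: V_out = 37.5 × 1.517/(16.9 + 1.517) = 37.5 × 0.08236 = 3.089 V.
(Unloaded it would be 3.81 V; the load pulls it down.)

V_out ≈ 3.09 V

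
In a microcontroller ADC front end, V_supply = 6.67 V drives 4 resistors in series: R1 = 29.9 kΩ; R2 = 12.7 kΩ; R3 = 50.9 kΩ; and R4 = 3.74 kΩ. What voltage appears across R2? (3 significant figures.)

V ≈ 0.871 V

ΣR = 29.9 + 12.7 + 50.9 + 3.74 = 97.24 kΩ.
V = V_supply · R/ΣR = 6.67 × 0.1306 = 0.8711 V.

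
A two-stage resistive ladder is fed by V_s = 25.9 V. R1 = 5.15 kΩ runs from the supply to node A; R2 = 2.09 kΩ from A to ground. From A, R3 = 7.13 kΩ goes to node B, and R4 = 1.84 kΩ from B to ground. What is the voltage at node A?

Looking into the second stage from A: R3 + R4 = 8.970 kΩ appears in parallel with R2.
Effective lower resistance at A: R2 ‖ 8.970 = 1.695 kΩ.
First divider: V_A = V_s · 1.695/(5.15 + 1.695) = 6.414 V.

V_A ≈ 6.41 V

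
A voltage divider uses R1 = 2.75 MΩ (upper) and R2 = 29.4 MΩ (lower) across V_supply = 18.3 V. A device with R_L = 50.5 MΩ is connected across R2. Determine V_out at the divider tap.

V_out ≈ 15.9 V

R2 ‖ R_L = (29.4 × 50.5)/(29.4 + 50.5) = 18.58 MΩ.
Then V_out = V_supply · R2'/(R1 + R2') = 18.3 × 18.58/21.33 = 15.94 V.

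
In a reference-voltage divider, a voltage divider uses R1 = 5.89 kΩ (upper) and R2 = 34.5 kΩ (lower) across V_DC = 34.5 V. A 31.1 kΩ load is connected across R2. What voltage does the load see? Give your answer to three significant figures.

V_out ≈ 25.4 V

First combine the lower leg with the load: R2 ‖ R_L = 16.36 kΩ.
Voltage divider with the loaded lower leg: V_out = 34.5 × 16.36/(5.89 + 16.36) = 34.5 × 0.7352 = 25.37 V.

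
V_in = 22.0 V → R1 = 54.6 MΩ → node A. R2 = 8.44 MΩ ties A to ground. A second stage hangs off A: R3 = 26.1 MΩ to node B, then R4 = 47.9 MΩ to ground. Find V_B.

V_B ≈ 1.74 V

The second stage (R3 + R4 = 74.00 MΩ) loads node A in parallel with R2.
R2 ‖ (R3+R4) = 7.576 MΩ.
First divider: V_A = V_in · 7.576/(54.6 + 7.576) = 2.681 V.
Then the unloaded second divider: V_B = V_A × R4/(R3+R4) = 2.681 × 0.6473 = 1.735 V.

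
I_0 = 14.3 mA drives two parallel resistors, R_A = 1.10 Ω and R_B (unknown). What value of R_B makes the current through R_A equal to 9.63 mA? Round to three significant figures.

R_B ≈ 2.27 Ω

In a two-way split, I_A/I_0 = R_B/(R_A + R_B).
With f = 0.6734, R_B = R_A · f/(1−f) = 1.10 × 2.062 = 2.268 Ω.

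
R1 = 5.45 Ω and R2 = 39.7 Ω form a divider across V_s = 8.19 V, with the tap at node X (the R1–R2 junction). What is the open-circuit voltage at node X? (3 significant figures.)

V_th ≈ 7.20 V

Open-circuit (no load on X): V_th = V_s · R2/(R1 + R2) = 8.19 × 39.7/(5.450 + 39.7) = 7.201 V.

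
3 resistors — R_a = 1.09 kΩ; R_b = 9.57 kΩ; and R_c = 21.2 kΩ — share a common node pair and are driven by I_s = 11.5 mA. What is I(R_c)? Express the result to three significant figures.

I ≈ 0.507 mA

Conductances: ΣG = 1/1.09 + 1/9.57 + 1/21.2 = 1.069 (1/kΩ).
Current divider: I(R_c) = I_s · G_k/ΣG = 11.5 × (0.04717/1.069) = 11.5 × 0.04412 = 0.5074 mA.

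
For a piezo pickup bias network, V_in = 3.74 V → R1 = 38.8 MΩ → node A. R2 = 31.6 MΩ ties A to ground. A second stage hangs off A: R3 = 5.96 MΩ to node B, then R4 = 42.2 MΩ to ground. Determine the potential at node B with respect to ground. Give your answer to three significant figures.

V_B ≈ 1.08 V

Looking into the second stage from A: R3 + R4 = 48.16 MΩ appears in parallel with R2.
Effective lower resistance at A: R2 ‖ 48.16 = 19.08 MΩ.
So V_A = 3.74 × 0.3297 = 1.233 V.
V_B = V_A × 0.8762 = 1.080 V.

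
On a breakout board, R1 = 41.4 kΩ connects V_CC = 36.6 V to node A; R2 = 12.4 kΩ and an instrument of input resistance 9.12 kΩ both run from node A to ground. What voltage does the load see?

V_out ≈ 4.12 V

The load sits in parallel with R2, giving an effective lower resistance R2' = R2·R_L/(R2+R_L) = 5.255 kΩ.
Then V_out = V_CC · R2'/(R1 + R2') = 36.6 × 5.255/46.66 = 4.122 V.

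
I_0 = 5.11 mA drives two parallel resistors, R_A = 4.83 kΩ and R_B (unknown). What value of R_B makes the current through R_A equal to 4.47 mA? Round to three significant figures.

In a two-way split, I_A/I_0 = R_B/(R_A + R_B).
With f = 0.8748, R_B = R_A · f/(1−f) = 4.83 × 6.984 = 33.73 kΩ.

R_B ≈ 33.7 kΩ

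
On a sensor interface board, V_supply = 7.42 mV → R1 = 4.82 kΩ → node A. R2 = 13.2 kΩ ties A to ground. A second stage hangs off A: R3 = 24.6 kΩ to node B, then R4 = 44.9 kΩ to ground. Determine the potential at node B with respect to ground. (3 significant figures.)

V_B ≈ 3.34 mV

Node A sees R2 in parallel with the series input of stage 2, R3 + R4 = 69.50 kΩ.
R2 ‖ (R3+R4) = 11.09 kΩ.
So V_A = 7.42 × 0.6971 = 5.173 mV.
Stage 2 is unloaded, so V_B = V_A · R4/(R3+R4) = 5.173 × 44.9/69.50 = 3.342 mV.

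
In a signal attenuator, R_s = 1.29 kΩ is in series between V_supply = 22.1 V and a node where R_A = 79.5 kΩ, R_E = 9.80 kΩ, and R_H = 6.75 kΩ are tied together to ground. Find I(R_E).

I ≈ 1.68 mA

Equivalent of the parallel group: R_p = 3.806 kΩ.
V_A by voltage divider: V_A = 22.1 × 3.806/(1.29 + 3.806) = 16.51 V.
Branch current I = V_A/R_E = 16.51/9.80 = 1.684 mA.
(Equivalently: I_total = 4.337 mA, then current-divider fraction G_k/ΣG = 0.3883.)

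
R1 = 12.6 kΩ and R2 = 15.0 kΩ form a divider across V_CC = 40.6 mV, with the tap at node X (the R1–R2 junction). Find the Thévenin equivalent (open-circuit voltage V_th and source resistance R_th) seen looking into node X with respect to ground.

V_th ≈ 22.1 mV, R_th ≈ 6.85 kΩ

Open-circuit (no load on X): V_th = V_CC · R2/(R1 + R2) = 40.6 × 15.0/(12.60 + 15.0) = 22.07 mV.
Looking into X with the source shorted: R_th = R1·R2/(R1+R2) = 12.60 × 15.0/27.60 = 6.848 kΩ.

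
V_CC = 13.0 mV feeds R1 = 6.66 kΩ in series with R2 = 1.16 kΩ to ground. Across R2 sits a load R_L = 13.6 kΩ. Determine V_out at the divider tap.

V_out ≈ 1.80 mV

First combine the lower leg with the load: R2 ‖ R_L = 1.069 kΩ.
Voltage divider with the loaded lower leg: V_out = 13.0 × 1.069/(6.66 + 1.069) = 13.0 × 0.1383 = 1.798 mV.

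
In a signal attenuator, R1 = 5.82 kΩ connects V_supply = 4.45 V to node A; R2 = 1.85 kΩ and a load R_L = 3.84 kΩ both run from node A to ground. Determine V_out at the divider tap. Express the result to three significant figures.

V_out ≈ 0.786 V

The load sits in parallel with R2, giving an effective lower resistance R2' = R2·R_L/(R2+R_L) = 1.249 kΩ.
Voltage divider with the loaded lower leg: V_out = 4.45 × 1.249/(5.82 + 1.249) = 4.45 × 0.1766 = 0.7860 V.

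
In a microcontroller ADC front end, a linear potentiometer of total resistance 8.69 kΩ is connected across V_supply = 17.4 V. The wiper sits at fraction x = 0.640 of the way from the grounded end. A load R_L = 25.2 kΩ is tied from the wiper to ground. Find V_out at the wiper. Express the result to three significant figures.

Split the track: R_lower = x·R_p = 5.562 kΩ, R_upper = (1−x)·R_p = 3.128 kΩ.
Lower segment in parallel with the load: 5.562 ‖ 25.2 = 4.556 kΩ.
Loaded-divider output: V_out = 17.4 × 0.5929 = 10.32 V.

V_out ≈ 10.3 V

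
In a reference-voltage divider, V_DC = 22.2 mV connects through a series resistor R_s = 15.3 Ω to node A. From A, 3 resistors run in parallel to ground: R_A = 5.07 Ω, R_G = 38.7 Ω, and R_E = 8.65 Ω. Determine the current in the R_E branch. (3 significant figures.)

Equivalent of the parallel group: R_p = 2.953 Ω.
V_A = 22.2 × 2.953/18.25 = 3.591 mV.
Branch current I = V_A/R_E = 3.591/8.65 = 0.4152 mA.

I ≈ 0.415 mA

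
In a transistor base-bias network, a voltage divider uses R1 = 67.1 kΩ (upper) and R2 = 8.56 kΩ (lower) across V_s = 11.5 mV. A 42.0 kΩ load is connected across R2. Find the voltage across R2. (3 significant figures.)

The load sits in parallel with R2, giving an effective lower resistance R2' = R2·R_L/(R2+R_L) = 7.111 kΩ.
Then V_out = V_s · R2'/(R1 + R2') = 11.5 × 7.111/74.21 = 1.102 mV.

V_out ≈ 1.10 mV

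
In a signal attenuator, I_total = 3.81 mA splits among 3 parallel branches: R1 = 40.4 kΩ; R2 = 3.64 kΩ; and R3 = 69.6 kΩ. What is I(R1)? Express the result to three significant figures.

I ≈ 0.300 mA

Total conductance ΣG = 1/40.4 + 1/3.64 + 1/69.6 = 0.3138 (units of 1/kΩ).
R1 takes the fraction G_k/ΣG = 0.02475/0.3138 = 0.07887, so I = 3.81 × 0.07887 = 0.3005 mA.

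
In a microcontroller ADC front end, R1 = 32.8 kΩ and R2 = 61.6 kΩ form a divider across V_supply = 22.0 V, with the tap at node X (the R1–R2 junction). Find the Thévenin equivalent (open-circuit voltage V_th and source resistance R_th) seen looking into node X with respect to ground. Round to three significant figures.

V_th is the unloaded tap voltage: V_supply · R2/(R1+R2) = 22.0 × 0.6525 = 14.36 V.
Looking into X with the source shorted: R_th = R1·R2/(R1+R2) = 32.80 × 61.6/94.40 = 21.40 kΩ.

V_th ≈ 14.4 V, R_th ≈ 21.4 kΩ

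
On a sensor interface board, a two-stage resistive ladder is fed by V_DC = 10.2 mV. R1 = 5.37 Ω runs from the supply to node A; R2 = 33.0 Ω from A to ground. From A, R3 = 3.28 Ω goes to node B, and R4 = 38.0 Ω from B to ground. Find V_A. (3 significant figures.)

V_A ≈ 7.89 mV

Node A sees R2 in parallel with the series input of stage 2, R3 + R4 = 41.28 Ω.
R2 ‖ (R3+R4) = 18.34 Ω.
First divider: V_A = V_DC · 18.34/(5.37 + 18.34) = 7.890 mV.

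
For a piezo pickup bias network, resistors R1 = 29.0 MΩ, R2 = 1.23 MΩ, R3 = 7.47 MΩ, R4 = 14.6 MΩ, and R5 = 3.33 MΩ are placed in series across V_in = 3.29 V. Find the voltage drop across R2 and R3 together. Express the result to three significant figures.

V ≈ 0.515 V

Total series resistance ΣR = 29.0 + 1.23 + 7.47 + 14.6 + 3.33 = 55.63 MΩ.
R_{R2..R3} = 1.23 + 7.47 = 8.700 MΩ.
By the voltage-divider rule, V = 3.29 × 8.700/55.63 = 0.5145 V.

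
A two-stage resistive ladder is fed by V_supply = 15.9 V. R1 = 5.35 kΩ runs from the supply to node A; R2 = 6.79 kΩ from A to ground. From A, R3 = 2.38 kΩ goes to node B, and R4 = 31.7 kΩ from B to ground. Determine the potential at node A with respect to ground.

V_A ≈ 8.18 V

Looking into the second stage from A: R3 + R4 = 34.08 kΩ appears in parallel with R2.
Effective lower resistance at A: R2 ‖ 34.08 = 5.662 kΩ.
So V_A = 15.9 × 0.5142 = 8.175 V.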